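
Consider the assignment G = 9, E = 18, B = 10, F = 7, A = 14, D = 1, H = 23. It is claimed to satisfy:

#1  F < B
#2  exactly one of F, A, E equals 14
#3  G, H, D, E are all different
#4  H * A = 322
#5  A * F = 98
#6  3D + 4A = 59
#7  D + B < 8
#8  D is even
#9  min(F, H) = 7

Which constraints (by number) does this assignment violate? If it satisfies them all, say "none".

No — constraints 7 and 8 are not satisfied.

#1 F = 7, B = 10; 7 < 10  yes
#2 F=7, A=14, E=18; 1 of them equals 14  yes
#3 values 9, 23, 1, 18 are pairwise distinct  yes
#4 H * A = 23 * 14 = 322  yes
#5 A * F = 14 * 7 = 98  yes
#6 3D + 4A = 3(1) + 4(14) = 59  yes
#7 D + B = 1 + 10 = 11; 11 ≥ 8, bound 8 not met  no
#8 D = 1 is odd  no
#9 min(7, 23) = 7  yes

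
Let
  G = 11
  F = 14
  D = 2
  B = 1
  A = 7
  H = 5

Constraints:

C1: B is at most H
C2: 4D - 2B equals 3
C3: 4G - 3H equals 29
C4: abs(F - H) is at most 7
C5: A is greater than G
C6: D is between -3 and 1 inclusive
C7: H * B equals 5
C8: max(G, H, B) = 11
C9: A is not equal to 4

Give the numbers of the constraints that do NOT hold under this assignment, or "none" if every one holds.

C1: B = 1, H = 5; 1 ≤ 5 — holds.
C2: 4D - 2B = 4(2) - 2(1) = 6, not 3 — does not hold.
C3: 4G - 3H = 4(11) - 3(5) = 29 — holds.
C4: abs(14 - 5) = 9; 9 > 7, exceeds bound 7 — does not hold.
C5: A = 7, G = 11; 7 ≤ 11 (want >) — does not hold.
C6: D = 2 is outside [-3, 1] — does not hold.
C7: H * B = 5 * 1 = 5 — holds.
C8: max(11, 5, 1) = 11 — holds.
C9: A = 7, and 7 ≠ 4 — holds.

Violated: 2, 4, 5, and 6.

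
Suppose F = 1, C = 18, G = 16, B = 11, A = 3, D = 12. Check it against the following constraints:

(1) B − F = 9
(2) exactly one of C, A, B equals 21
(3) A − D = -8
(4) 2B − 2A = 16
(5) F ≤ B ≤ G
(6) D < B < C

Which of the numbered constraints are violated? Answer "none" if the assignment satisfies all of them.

The assignment fails constraints 1, 2, 3, and 6.

(1) B − F = 11 − 1 = 10, not 9  false
(2) C=18, A=3, B=11; 0 of them equal 21, not exactly one  false
(3) A − D = 3 − 12 = -9, not -8  false
(4) 2B − 2A = 2(11) − 2(3) = 16  true
(5) values 1 ≤ 11 ≤ 16  true
(6) values 12, 11, 18; D = 12 is not < B = 11  false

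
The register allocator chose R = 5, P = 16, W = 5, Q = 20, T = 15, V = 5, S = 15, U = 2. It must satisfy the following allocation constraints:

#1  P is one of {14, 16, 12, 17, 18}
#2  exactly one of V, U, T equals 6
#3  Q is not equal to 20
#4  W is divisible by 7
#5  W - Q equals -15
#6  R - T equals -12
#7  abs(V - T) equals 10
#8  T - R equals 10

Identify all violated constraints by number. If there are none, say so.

The assignment fails constraints 2, 3, 4, 6.

#1 P = 16 is in {14, 16, 12, 17, 18} — satisfied.
#2 V=5, U=2, T=15; 0 of them equal 6, not exactly one — violated.
#3 Q = 20, but 20 is required to differ — violated.
#4 5 = 7*0 + 5, so 7 does not divide 5 — violated.
#5 W - Q = 5 - 20 = -15 — satisfied.
#6 R - T = 5 - 15 = -10, not -12 — violated.
#7 abs(5 - 15) = 10 — satisfied.
#8 T - R = 15 - 5 = 10 — satisfied.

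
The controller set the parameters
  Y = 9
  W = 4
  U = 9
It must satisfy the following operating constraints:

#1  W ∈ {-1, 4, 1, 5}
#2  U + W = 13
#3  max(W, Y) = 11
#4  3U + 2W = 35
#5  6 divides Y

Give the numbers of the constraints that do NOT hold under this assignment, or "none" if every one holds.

No — constraints 3 and 5 are not satisfied.

#1 W = 4 is in {-1, 4, 1, 5}  OK
#2 U + W = 9 + 4 = 13  OK
#3 max(4, 9) = 9, not 11  FAIL
#4 3U + 2W = 3(9) + 2(4) = 35  OK
#5 9 = 6×1 + 3, so 6 does not divide 9  FAIL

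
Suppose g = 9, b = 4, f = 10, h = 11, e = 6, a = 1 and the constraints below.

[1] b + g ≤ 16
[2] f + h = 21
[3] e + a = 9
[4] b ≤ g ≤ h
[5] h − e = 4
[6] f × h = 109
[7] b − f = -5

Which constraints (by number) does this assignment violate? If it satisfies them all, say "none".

Violated: 3, 5, 6, 7.

[1] b + g = 4 + 9 = 13; 13 ≤ 16 — holds.
[2] f + h = 10 + 11 = 21 — holds.
[3] e + a = 6 + 1 = 7, not 9 — fails.
[4] values 4 ≤ 9 ≤ 11 — holds.
[5] h − e = 11 − 6 = 5, not 4 — fails.
[6] f × h = 10 × 11 = 110, not 109 — fails.
[7] b − f = 4 − 10 = -6, not -5 — fails.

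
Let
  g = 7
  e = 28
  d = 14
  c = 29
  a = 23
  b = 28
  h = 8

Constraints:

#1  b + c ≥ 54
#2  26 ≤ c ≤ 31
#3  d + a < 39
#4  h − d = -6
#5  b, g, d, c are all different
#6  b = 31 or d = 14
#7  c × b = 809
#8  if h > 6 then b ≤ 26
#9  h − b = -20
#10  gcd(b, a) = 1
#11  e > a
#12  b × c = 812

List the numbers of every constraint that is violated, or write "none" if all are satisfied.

No — constraints 7, 8 are not satisfied.

#1 b + c = 28 + 29 = 57; 57 ≥ 54 — satisfied.
#2 c = 29 lies in [26, 31] — satisfied.
#3 d + a = 14 + 23 = 37; 37 < 39 — satisfied.
#4 h − d = 8 − 14 = -6 — satisfied.
#5 values 28, 7, 14, 29 are pairwise distinct — satisfied.
#6 b = 28 ≠ 31, but d = 14 = 14 (second disjunct) — satisfied.
#7 c × b = 29 × 28 = 812, not 809 — violated.
#8 h = 8 > 6, so we need b ≤ 26; but b = 28 > 26 — violated.
#9 h − b = 8 − 28 = -20 — satisfied.
#10 gcd(28, 23) = 1 — satisfied.
#11 e = 28, a = 23; 28 > 23 — satisfied.
#12 b × c = 28 × 29 = 812 — satisfied.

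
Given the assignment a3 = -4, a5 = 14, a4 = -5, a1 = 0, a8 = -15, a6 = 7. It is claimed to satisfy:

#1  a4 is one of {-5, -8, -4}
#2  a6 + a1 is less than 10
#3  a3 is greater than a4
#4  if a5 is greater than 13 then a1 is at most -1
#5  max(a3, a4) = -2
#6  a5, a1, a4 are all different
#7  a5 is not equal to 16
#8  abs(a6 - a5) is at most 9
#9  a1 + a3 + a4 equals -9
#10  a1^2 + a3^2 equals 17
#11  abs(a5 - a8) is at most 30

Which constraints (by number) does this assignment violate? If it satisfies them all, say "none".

#1 a4 = -5 is in {-5, -8, -4} — holds.
#2 a6 + a1 = 7 + 0 = 7; 7 < 10 — holds.
#3 a3 = -4, a4 = -5; -4 > -5 — holds.
#4 a5 = 14 > 13, so we need a1 ≤ -1; but a1 = 0 > -1 — does not hold.
#5 max(-4, -5) = -4, not -2 — does not hold.
#6 values 14, 0, -5 are pairwise distinct — holds.
#7 a5 = 14, and 14 ≠ 16 — holds.
#8 abs(7 - 14) = 7; 7 ≤ 9 — holds.
#9 a1 + a3 + a4 = 0 + (-4) + (-5) = -9 — holds.
#10 a1^2 + a3^2 = 0^2 + (-4)^2 = 0 + 16 = 16, not 17 — does not hold.
#11 abs(14 - (-15)) = 29; 29 ≤ 30 — holds.

Constraints 4, 5, and 10 do not hold.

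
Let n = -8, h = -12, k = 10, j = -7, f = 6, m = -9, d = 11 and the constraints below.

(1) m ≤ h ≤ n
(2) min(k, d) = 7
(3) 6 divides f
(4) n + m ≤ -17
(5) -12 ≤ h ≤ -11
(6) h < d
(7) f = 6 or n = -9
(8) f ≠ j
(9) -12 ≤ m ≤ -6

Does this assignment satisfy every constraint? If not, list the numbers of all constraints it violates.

(1) values -9, -12, -8; m = -9 is not ≤ h = -12 — violated.
(2) min(10, 11) = 10, not 7 — violated.
(3) 6 / 6 = 1, so 6 divides 6 — satisfied.
(4) n + m = -8 + (-9) = -17; -17 ≤ -17 — satisfied.
(5) h = -12 lies in [-12, -11] — satisfied.
(6) h = -12, d = 11; -12 < 11 — satisfied.
(7) f = 6 = 6 (first disjunct) — satisfied.
(8) f = 6, j = -7; distinct — satisfied.
(9) m = -9 lies in [-12, -6] — satisfied.

Violated: 1, 2.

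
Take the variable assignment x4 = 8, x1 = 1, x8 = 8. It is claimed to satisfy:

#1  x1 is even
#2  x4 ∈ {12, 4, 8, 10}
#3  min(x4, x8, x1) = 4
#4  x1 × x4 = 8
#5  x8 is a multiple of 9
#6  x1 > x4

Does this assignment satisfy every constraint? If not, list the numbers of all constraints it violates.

No — constraints 1, 3, 5, and 6 are not satisfied.

#1 x1 = 1 is odd  FAIL
#2 x4 = 8 is in {12, 4, 8, 10}  OK
#3 min(8, 8, 1) = 1, not 4  FAIL
#4 x1 × x4 = 1 × 8 = 8  OK
#5 8 = 9×0 + 8, so 9 does not divide 8  FAIL
#6 x1 = 1, x4 = 8; 1 ≤ 8 (want >)  FAIL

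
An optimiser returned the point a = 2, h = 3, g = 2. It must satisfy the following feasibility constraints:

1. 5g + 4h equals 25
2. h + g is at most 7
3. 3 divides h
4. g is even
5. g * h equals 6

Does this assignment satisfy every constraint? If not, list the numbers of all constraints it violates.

Violated: 1.

1. 5g + 4h = 5(2) + 4(3) = 22, not 25  ✘
2. h + g = 3 + 2 = 5; 5 ≤ 7  ✔
3. 3 / 3 = 1, so 3 divides 3  ✔
4. g = 2 is even  ✔
5. g * h = 2 * 3 = 6  ✔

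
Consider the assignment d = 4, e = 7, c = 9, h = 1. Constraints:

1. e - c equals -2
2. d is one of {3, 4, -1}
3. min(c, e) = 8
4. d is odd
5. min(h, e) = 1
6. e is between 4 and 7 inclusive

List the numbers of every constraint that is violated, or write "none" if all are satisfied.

No — constraints 3 and 4 are not satisfied.

1. e - c = 7 - 9 = -2  holds
2. d = 4 is in {3, 4, -1}  holds
3. min(9, 7) = 7, not 8  fails
4. d = 4 is even  fails
5. min(1, 7) = 1  holds
6. e = 7 lies in [4, 7]  holds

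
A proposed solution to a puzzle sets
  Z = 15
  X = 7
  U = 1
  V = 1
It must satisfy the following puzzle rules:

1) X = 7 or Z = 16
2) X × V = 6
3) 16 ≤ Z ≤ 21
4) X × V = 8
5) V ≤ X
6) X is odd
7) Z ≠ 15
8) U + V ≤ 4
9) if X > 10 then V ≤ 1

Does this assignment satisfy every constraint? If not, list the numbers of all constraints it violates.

1) X = 7 = 7 (first disjunct) — holds.
2) X × V = 7 × 1 = 7, not 6 — does not hold.
3) Z = 15 is outside [16, 21] — does not hold.
4) X × V = 7 × 1 = 7, not 8 — does not hold.
5) V = 1, X = 7; 1 ≤ 7 — holds.
6) X = 7 is odd — holds.
7) Z = 15, but 15 is required to differ — does not hold.
8) U + V = 1 + 1 = 2; 2 ≤ 4 — holds.
9) X = 7, not > 10; antecedent false, conditional vacuously true — holds.

The assignment fails constraints 2, 3, 4, 7.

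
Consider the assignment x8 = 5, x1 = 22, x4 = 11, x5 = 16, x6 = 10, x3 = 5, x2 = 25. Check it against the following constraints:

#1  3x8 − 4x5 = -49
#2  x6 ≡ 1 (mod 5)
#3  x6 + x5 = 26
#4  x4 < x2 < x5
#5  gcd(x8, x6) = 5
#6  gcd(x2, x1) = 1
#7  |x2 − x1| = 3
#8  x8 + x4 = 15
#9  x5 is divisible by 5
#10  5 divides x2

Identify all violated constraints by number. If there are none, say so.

#1 3x8 − 4x5 = 3(5) − 4(16) = -49 — OK.
#2 10 mod 5 = 0, not 1 — violated.
#3 x6 + x5 = 10 + 16 = 26 — OK.
#4 values 11, 25, 16; x2 = 25 is not < x5 = 16 — violated.
#5 gcd(5, 10) = 5 — OK.
#6 gcd(25, 22) = 1 — OK.
#7 |25 − 22| = 3 — OK.
#8 x8 + x4 = 5 + 11 = 16, not 15 — violated.
#9 16 = 5×3 + 1, so 5 does not divide 16 — violated.
#10 25 / 5 = 5, so 5 divides 25 — OK.

The assignment fails constraints 2, 4, 8, and 9.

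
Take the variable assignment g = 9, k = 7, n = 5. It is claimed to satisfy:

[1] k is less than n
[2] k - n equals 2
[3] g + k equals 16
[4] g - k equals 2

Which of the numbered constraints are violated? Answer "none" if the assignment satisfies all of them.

Constraint 1 is violated.

[1] k = 7, n = 5; 7 ≥ 5 (want <) — violated.
[2] k - n = 7 - 5 = 2 — OK.
[3] g + k = 9 + 7 = 16 — OK.
[4] g - k = 9 - 7 = 2 — OK.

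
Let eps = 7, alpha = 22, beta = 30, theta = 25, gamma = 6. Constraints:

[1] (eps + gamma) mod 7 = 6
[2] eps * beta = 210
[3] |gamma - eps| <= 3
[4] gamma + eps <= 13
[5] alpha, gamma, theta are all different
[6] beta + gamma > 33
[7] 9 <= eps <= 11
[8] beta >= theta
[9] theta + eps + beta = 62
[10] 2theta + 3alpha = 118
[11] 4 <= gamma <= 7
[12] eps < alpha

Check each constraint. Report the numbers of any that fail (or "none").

Violated: 7 and 10.

[1] eps + gamma = 13; 13 mod 7 = 6 — satisfied.
[2] eps * beta = 7 * 30 = 210 — satisfied.
[3] |6 - 7| = 1; 1 ≤ 3 — satisfied.
[4] gamma + eps = 6 + 7 = 13; 13 ≤ 13 — satisfied.
[5] values 22, 6, 25 are pairwise distinct — satisfied.
[6] beta + gamma = 30 + 6 = 36; 36 > 33 — satisfied.
[7] eps = 7 is outside [9, 11] — violated.
[8] beta = 30, theta = 25; 30 ≥ 25 — satisfied.
[9] theta + eps + beta = 25 + 7 + 30 = 62 — satisfied.
[10] 2theta + 3alpha = 2(25) + 3(22) = 116, not 118 — violated.
[11] gamma = 6 lies in [4, 7] — satisfied.
[12] eps = 7, alpha = 22; 7 < 22 — satisfied.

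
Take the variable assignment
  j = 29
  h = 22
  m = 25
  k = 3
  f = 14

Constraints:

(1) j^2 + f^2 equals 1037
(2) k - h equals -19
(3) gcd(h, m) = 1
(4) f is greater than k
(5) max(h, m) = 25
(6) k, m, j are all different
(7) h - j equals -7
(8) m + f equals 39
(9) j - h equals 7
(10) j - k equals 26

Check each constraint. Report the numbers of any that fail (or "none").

No violations.

(1) j^2 + f^2 = 29^2 + 14^2 = 841 + 196 = 1037 — holds.
(2) k - h = 3 - 22 = -19 — holds.
(3) gcd(22, 25) = 1 — holds.
(4) f = 14, k = 3; 14 > 3 — holds.
(5) max(22, 25) = 25 — holds.
(6) values 3, 25, 29 are pairwise distinct — holds.
(7) h - j = 22 - 29 = -7 — holds.
(8) m + f = 25 + 14 = 39 — holds.
(9) j - h = 29 - 22 = 7 — holds.
(10) j - k = 29 - 3 = 26 — holds.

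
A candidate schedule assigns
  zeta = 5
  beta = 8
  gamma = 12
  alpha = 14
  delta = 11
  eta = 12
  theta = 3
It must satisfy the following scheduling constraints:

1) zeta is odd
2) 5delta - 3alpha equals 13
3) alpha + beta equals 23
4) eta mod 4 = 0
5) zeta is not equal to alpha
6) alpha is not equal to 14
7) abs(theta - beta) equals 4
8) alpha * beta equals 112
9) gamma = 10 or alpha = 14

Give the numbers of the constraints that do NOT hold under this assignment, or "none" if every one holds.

No — constraints 3, 6, 7 are not satisfied.

1) zeta = 5 is odd — satisfied.
2) 5delta - 3alpha = 5(11) - 3(14) = 13 — satisfied.
3) alpha + beta = 14 + 8 = 22, not 23 — violated.
4) 12 mod 4 = 0 — satisfied.
5) zeta = 5, alpha = 14; distinct — satisfied.
6) alpha = 14, but 14 is required to differ — violated.
7) abs(3 - 8) = 5, not 4 — violated.
8) alpha * beta = 14 * 8 = 112 — satisfied.
9) gamma = 12 ≠ 10, but alpha = 14 = 14 (second disjunct) — satisfied.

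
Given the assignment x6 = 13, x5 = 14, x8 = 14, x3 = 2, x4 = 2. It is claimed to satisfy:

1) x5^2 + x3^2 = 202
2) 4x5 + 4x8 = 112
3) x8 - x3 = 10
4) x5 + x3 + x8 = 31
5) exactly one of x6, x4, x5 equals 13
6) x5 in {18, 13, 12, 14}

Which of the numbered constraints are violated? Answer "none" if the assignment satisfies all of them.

The assignment fails constraints 1, 3, 4.

1) x5^2 + x3^2 = 14^2 + 2^2 = 196 + 4 = 200, not 202 — does not hold.
2) 4x5 + 4x8 = 4(14) + 4(14) = 112 — holds.
3) x8 - x3 = 14 - 2 = 12, not 10 — does not hold.
4) x5 + x3 + x8 = 14 + 2 + 14 = 30, not 31 — does not hold.
5) x6=13, x4=2, x5=14; 1 of them equals 13 — holds.
6) x5 = 14 is in {18, 13, 12, 14} — holds.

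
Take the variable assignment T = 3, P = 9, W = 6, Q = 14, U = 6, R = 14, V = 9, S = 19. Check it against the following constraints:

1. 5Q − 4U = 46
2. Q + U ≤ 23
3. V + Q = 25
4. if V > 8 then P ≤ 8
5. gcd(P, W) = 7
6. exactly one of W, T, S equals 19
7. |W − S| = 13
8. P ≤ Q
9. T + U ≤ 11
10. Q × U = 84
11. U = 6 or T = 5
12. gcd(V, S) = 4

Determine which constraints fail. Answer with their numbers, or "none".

Constraints 3, 4, 5, and 12 do not hold.

1. 5Q − 4U = 5(14) − 4(6) = 46 — holds.
2. Q + U = 14 + 6 = 20; 20 ≤ 23 — holds.
3. V + Q = 9 + 14 = 23, not 25 — does not hold.
4. V = 9 > 8, so we need P ≤ 8; but P = 9 > 8 — does not hold.
5. gcd(9, 6) = 3, not 7 — does not hold.
6. W=6, T=3, S=19; 1 of them equals 19 — holds.
7. |6 − 19| = 13 — holds.
8. P = 9, Q = 14; 9 ≤ 14 — holds.
9. T + U = 3 + 6 = 9; 9 ≤ 11 — holds.
10. Q × U = 14 × 6 = 84 — holds.
11. U = 6 = 6 (first disjunct) — holds.
12. gcd(9, 19) = 1, not 4 — does not hold.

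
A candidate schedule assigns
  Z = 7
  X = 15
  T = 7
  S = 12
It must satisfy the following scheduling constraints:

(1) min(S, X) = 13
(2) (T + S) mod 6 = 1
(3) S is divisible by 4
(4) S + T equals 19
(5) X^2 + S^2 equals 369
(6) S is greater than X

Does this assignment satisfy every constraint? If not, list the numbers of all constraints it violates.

(1) min(12, 15) = 12, not 13  ✘
(2) T + S = 19; 19 mod 6 = 1  ✔
(3) 12 / 4 = 3, so 4 divides 12  ✔
(4) S + T = 12 + 7 = 19  ✔
(5) X^2 + S^2 = 15^2 + 12^2 = 225 + 144 = 369  ✔
(6) S = 12, X = 15; 12 ≤ 15 (want >)  ✘

No — constraints 1 and 6 are not satisfied.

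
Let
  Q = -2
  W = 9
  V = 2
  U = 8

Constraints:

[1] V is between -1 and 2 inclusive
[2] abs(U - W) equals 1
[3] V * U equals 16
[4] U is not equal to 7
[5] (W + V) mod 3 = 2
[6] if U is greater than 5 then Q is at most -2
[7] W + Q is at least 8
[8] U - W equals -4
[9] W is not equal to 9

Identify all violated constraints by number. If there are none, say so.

[1] V = 2 lies in [-1, 2]  ✓
[2] abs(8 - 9) = 1  ✓
[3] V * U = 2 * 8 = 16  ✓
[4] U = 8, and 8 ≠ 7  ✓
[5] W + V = 11; 11 mod 3 = 2  ✓
[6] U = 8 > 5, so we need Q ≤ -2; Q = -2 ≤ -2  ✓
[7] W + Q = 9 + (-2) = 7; 7 < 8, bound 8 not met  ✗
[8] U - W = 8 - 9 = -1, not -4  ✗
[9] W = 9, but 9 is required to differ  ✗

Violated: 7, 8, 9.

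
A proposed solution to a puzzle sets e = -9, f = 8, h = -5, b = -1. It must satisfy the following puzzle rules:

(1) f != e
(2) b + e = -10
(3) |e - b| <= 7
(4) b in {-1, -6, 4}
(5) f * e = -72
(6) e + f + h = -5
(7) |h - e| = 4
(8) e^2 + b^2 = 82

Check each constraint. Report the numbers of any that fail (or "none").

The assignment fails constraints 3 and 6.

(1) f = 8, e = -9; distinct — satisfied.
(2) b + e = -1 + (-9) = -10 — satisfied.
(3) |-9 - (-1)| = 8; 8 > 7, exceeds bound 7 — violated.
(4) b = -1 is in {-1, -6, 4} — satisfied.
(5) f * e = 8 * (-9) = -72 — satisfied.
(6) e + f + h = -9 + 8 + (-5) = -6, not -5 — violated.
(7) |-5 - (-9)| = 4 — satisfied.
(8) e^2 + b^2 = (-9)^2 + (-1)^2 = 81 + 1 = 82 — satisfied.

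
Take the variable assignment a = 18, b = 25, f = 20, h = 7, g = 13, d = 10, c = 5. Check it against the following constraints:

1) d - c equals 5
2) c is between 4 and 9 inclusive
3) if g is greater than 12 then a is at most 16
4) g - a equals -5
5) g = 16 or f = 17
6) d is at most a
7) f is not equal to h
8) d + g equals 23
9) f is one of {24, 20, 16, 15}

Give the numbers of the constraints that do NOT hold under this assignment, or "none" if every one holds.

Violated: 3 and 5.

1) d - c = 10 - 5 = 5 — satisfied.
2) c = 5 lies in [4, 9] — satisfied.
3) g = 13 > 12, so we need a ≤ 16; but a = 18 > 16 — violated.
4) g - a = 13 - 18 = -5 — satisfied.
5) g = 13 ≠ 16 and f = 20 ≠ 17; both disjuncts false — violated.
6) d = 10, a = 18; 10 ≤ 18 — satisfied.
7) f = 20, h = 7; distinct — satisfied.
8) d + g = 10 + 13 = 23 — satisfied.
9) f = 20 is in {24, 20, 16, 15} — satisfied.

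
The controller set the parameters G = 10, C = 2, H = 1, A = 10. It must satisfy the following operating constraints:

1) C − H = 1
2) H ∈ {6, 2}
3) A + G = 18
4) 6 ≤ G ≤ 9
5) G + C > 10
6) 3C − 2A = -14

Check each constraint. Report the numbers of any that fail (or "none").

No — constraints 2, 3, 4 are not satisfied.

1) C − H = 2 − 1 = 1  ✓
2) H = 1 is not in {6, 2}  ✗
3) A + G = 10 + 10 = 20, not 18  ✗
4) G = 10 is outside [6, 9]  ✗
5) G + C = 10 + 2 = 12; 12 > 10  ✓
6) 3C − 2A = 3(2) − 2(10) = -14  ✓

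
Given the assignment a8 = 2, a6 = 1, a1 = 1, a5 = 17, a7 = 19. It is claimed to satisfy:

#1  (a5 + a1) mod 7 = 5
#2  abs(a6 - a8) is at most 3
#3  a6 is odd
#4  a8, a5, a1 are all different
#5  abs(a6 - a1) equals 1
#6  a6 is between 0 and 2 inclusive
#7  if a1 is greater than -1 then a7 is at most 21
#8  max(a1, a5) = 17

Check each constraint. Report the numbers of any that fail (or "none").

No — constraints 1, 5 are not satisfied.

#1 a5 + a1 = 18; 18 mod 7 = 4, not 5  no
#2 abs(1 - 2) = 1; 1 ≤ 3  yes
#3 a6 = 1 is odd  yes
#4 values 2, 17, 1 are pairwise distinct  yes
#5 abs(1 - 1) = 0, not 1  no
#6 a6 = 1 lies in [0, 2]  yes
#7 a1 = 1 > -1, so we need a7 ≤ 21; a7 = 19 ≤ 21  yes
#8 max(1, 17) = 17  yes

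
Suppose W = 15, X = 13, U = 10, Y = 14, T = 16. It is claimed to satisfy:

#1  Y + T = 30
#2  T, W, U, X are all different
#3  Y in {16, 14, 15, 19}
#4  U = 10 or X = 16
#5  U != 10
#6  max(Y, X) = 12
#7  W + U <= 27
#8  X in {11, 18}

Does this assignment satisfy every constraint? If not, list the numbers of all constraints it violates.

Constraints 5, 6, and 8 do not hold.

#1 Y + T = 14 + 16 = 30  ✓
#2 values 16, 15, 10, 13 are pairwise distinct  ✓
#3 Y = 14 is in {16, 14, 15, 19}  ✓
#4 U = 10 = 10 (first disjunct)  ✓
#5 U = 10, but 10 is required to differ  ✗
#6 max(14, 13) = 14, not 12  ✗
#7 W + U = 15 + 10 = 25; 25 ≤ 27  ✓
#8 X = 13 is not in {11, 18}  ✗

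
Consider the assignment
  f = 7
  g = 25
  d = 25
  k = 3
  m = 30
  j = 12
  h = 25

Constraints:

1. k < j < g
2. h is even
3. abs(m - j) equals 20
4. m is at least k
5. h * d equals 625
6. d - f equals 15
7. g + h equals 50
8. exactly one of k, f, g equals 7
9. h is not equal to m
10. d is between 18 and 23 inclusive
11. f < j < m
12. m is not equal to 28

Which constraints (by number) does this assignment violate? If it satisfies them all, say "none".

Constraints 2, 3, 6, and 10 do not hold.

1. values 3 < 12 < 25  holds
2. h = 25 is odd  fails
3. abs(30 - 12) = 18, not 20  fails
4. m = 30, k = 3; 30 ≥ 3  holds
5. h * d = 25 * 25 = 625  holds
6. d - f = 25 - 7 = 18, not 15  fails
7. g + h = 25 + 25 = 50  holds
8. k=3, f=7, g=25; 1 of them equals 7  holds
9. h = 25, m = 30; distinct  holds
10. d = 25 is outside [18, 23]  fails
11. values 7 < 12 < 30  holds
12. m = 30, and 30 ≠ 28  holds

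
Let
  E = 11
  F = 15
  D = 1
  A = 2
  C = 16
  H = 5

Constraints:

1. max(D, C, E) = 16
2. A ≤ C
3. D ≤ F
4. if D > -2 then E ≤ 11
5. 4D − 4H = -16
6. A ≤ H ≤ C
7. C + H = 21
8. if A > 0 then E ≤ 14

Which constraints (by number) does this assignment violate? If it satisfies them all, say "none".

1. max(1, 16, 11) = 16  OK
2. A = 2, C = 16; 2 ≤ 16  OK
3. D = 1, F = 15; 1 ≤ 15  OK
4. D = 1 > -2, so we need E ≤ 11; E = 11 ≤ 11  OK
5. 4D − 4H = 4(1) − 4(5) = -16  OK
6. values 2 ≤ 5 ≤ 16  OK
7. C + H = 16 + 5 = 21  OK
8. A = 2 > 0, so we need E ≤ 14; E = 11 ≤ 14  OK

Yes — all constraints hold.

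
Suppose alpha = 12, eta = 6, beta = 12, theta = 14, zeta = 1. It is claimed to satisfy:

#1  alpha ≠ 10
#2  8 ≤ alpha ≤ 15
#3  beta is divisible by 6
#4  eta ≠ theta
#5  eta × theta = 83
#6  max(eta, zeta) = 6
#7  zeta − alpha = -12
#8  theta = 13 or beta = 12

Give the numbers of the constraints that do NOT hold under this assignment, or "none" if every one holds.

#1 alpha = 12, and 12 ≠ 10 — OK.
#2 alpha = 12 lies in [8, 15] — OK.
#3 12 / 6 = 2, so 6 divides 12 — OK.
#4 eta = 6, theta = 14; distinct — OK.
#5 eta × theta = 6 × 14 = 84, not 83 — violated.
#6 max(6, 1) = 6 — OK.
#7 zeta − alpha = 1 − 12 = -11, not -12 — violated.
#8 theta = 14 ≠ 13, but beta = 12 = 12 (second disjunct) — OK.

Constraints 5, 7 do not hold.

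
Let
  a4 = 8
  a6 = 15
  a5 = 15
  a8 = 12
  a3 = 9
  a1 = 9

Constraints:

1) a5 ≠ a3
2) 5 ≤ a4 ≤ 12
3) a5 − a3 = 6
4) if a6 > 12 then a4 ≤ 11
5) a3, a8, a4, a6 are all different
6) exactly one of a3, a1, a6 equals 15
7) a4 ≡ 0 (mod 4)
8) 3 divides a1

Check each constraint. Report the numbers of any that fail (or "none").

Yes — all constraints hold.

1) a5 = 15, a3 = 9; distinct  yes
2) a4 = 8 lies in [5, 12]  yes
3) a5 − a3 = 15 − 9 = 6  yes
4) a6 = 15 > 12, so we need a4 ≤ 11; a4 = 8 ≤ 11  yes
5) values 9, 12, 8, 15 are pairwise distinct  yes
6) a3=9, a1=9, a6=15; 1 of them equals 15  yes
7) 8 mod 4 = 0  yes
8) 9 / 3 = 3, so 3 divides 9  yes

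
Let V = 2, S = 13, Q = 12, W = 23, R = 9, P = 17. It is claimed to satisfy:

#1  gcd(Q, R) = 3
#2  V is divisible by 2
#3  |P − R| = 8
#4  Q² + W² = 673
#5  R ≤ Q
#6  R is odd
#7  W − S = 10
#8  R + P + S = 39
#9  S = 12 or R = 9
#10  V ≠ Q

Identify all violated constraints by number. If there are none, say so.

Yes — all constraints hold.

#1 gcd(12, 9) = 3 — OK.
#2 2 / 2 = 1, so 2 divides 2 — OK.
#3 |17 − 9| = 8 — OK.
#4 Q² + W² = 12² + 23² = 144 + 529 = 673 — OK.
#5 R = 9, Q = 12; 9 ≤ 12 — OK.
#6 R = 9 is odd — OK.
#7 W − S = 23 − 13 = 10 — OK.
#8 R + P + S = 9 + 17 + 13 = 39 — OK.
#9 S = 13 ≠ 12, but R = 9 = 9 (second disjunct) — OK.
#10 V = 2, Q = 12; distinct — OK.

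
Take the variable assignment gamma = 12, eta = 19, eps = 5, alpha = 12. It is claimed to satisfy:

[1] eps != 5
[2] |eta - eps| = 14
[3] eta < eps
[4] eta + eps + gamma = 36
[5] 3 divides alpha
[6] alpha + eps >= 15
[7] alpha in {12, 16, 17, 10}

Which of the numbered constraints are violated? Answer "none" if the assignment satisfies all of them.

Constraints 1 and 3 are violated.

[1] eps = 5, but 5 is required to differ — fails.
[2] |19 - 5| = 14 — holds.
[3] eta = 19, eps = 5; 19 ≥ 5 (want <) — fails.
[4] eta + eps + gamma = 19 + 5 + 12 = 36 — holds.
[5] 12 / 3 = 4, so 3 divides 12 — holds.
[6] alpha + eps = 12 + 5 = 17; 17 ≥ 15 — holds.
[7] alpha = 12 is in {12, 16, 17, 10} — holds.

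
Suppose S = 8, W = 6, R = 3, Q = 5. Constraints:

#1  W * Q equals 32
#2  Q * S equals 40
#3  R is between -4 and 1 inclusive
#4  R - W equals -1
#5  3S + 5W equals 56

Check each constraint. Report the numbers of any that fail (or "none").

Violated: 1, 3, 4, and 5.

#1 W * Q = 6 * 5 = 30, not 32  ✘
#2 Q * S = 5 * 8 = 40  ✔
#3 R = 3 is outside [-4, 1]  ✘
#4 R - W = 3 - 6 = -3, not -1  ✘
#5 3S + 5W = 3(8) + 5(6) = 54, not 56  ✘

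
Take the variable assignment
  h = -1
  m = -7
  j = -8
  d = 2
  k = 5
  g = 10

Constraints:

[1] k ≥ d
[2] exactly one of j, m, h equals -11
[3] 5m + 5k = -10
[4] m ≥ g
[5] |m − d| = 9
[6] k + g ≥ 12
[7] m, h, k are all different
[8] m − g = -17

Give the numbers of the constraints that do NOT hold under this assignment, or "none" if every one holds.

Violated: 2, 4.

[1] k = 5, d = 2; 5 ≥ 2 — holds.
[2] j=-8, m=-7, h=-1; 0 of them equal -11, not exactly one — fails.
[3] 5m + 5k = 5(-7) + 5(5) = -10 — holds.
[4] m = -7, g = 10; -7 < 10 (want ≥) — fails.
[5] |-7 − 2| = 9 — holds.
[6] k + g = 5 + 10 = 15; 15 ≥ 12 — holds.
[7] values -7, -1, 5 are pairwise distinct — holds.
[8] m − g = -7 − 10 = -17 — holds.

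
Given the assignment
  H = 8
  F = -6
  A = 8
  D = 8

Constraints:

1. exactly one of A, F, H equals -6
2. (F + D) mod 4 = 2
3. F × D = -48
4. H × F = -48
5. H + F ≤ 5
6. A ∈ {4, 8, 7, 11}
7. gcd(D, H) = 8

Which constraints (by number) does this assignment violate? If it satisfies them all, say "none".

1. A=8, F=-6, H=8; 1 of them equals -6 — holds.
2. F + D = 2; 2 mod 4 = 2 — holds.
3. F × D = -6 × 8 = -48 — holds.
4. H × F = 8 × (-6) = -48 — holds.
5. H + F = 8 + (-6) = 2; 2 ≤ 5 — holds.
6. A = 8 is in {4, 8, 7, 11} — holds.
7. gcd(8, 8) = 8 — holds.

None — every constraint holds.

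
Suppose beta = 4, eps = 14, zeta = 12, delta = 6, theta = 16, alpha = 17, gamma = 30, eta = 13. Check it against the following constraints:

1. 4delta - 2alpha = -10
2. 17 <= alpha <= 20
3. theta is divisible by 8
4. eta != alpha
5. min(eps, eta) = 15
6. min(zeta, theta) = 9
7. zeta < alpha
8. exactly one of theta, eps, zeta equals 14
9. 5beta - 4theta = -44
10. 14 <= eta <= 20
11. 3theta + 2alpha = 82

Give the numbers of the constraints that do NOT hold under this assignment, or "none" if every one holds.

Violated: 5, 6, 10.

1. 4delta - 2alpha = 4(6) - 2(17) = -10 — holds.
2. alpha = 17 lies in [17, 20] — holds.
3. 16 / 8 = 2, so 8 divides 16 — holds.
4. eta = 13, alpha = 17; distinct — holds.
5. min(14, 13) = 13, not 15 — fails.
6. min(12, 16) = 12, not 9 — fails.
7. zeta = 12, alpha = 17; 12 < 17 — holds.
8. theta=16, eps=14, zeta=12; 1 of them equals 14 — holds.
9. 5beta - 4theta = 5(4) - 4(16) = -44 — holds.
10. eta = 13 is outside [14, 20] — fails.
11. 3theta + 2alpha = 3(16) + 2(17) = 82 — holds.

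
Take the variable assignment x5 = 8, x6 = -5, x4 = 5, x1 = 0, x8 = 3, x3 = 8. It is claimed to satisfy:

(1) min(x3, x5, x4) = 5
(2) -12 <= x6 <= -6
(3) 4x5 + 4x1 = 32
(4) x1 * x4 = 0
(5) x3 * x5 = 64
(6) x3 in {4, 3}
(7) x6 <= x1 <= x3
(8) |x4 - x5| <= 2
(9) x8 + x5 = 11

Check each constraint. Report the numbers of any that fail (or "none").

The assignment fails constraints 2, 6, and 8.

(1) min(8, 8, 5) = 5 — holds.
(2) x6 = -5 is outside [-12, -6] — does not hold.
(3) 4x5 + 4x1 = 4(8) + 4(0) = 32 — holds.
(4) x1 * x4 = 0 * 5 = 0 — holds.
(5) x3 * x5 = 8 * 8 = 64 — holds.
(6) x3 = 8 is not in {4, 3} — does not hold.
(7) values -5 <= 0 <= 8 — holds.
(8) |5 - 8| = 3; 3 > 2, exceeds bound 2 — does not hold.
(9) x8 + x5 = 3 + 8 = 11 — holds.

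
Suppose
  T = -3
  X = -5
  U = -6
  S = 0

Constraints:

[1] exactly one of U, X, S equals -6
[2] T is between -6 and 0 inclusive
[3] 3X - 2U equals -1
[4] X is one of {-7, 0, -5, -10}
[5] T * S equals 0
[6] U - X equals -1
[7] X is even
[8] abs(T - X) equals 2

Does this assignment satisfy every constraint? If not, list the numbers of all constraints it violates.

The assignment fails constraints 3 and 7.

[1] U=-6, X=-5, S=0; 1 of them equals -6  ✓
[2] T = -3 lies in [-6, 0]  ✓
[3] 3X - 2U = 3(-5) - 2(-6) = -3, not -1  ✗
[4] X = -5 is in {-7, 0, -5, -10}  ✓
[5] T * S = -3 * 0 = 0  ✓
[6] U - X = -6 - (-5) = -1  ✓
[7] X = -5 is odd  ✗
[8] abs(-3 - (-5)) = 2  ✓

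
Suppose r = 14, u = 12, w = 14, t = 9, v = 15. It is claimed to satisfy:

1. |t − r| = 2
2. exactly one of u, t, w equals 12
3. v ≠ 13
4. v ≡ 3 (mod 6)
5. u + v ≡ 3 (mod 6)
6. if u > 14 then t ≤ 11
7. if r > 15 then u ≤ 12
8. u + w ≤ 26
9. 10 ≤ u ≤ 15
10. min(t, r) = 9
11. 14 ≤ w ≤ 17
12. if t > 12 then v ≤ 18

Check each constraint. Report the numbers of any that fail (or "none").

The assignment fails constraint 1.

1. |9 − 14| = 5, not 2 — violated.
2. u=12, t=9, w=14; 1 of them equals 12 — satisfied.
3. v = 15, and 15 ≠ 13 — satisfied.
4. 15 mod 6 = 3 — satisfied.
5. u + v = 27; 27 mod 6 = 3 — satisfied.
6. u = 12, not > 14; antecedent false, conditional vacuously true — satisfied.
7. r = 14, not > 15; antecedent false, conditional vacuously true — satisfied.
8. u + w = 12 + 14 = 26; 26 ≤ 26 — satisfied.
9. u = 12 lies in [10, 15] — satisfied.
10. min(9, 14) = 9 — satisfied.
11. w = 14 lies in [14, 17] — satisfied.
12. t = 9, not > 12; antecedent false, conditional vacuously true — satisfied.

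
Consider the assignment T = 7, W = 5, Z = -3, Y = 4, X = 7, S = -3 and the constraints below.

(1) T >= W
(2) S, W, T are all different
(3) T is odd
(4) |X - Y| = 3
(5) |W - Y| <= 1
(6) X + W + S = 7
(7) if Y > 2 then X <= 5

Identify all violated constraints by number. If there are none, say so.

(1) T = 7, W = 5; 7 ≥ 5  ✔
(2) values -3, 5, 7 are pairwise distinct  ✔
(3) T = 7 is odd  ✔
(4) |7 - 4| = 3  ✔
(5) |5 - 4| = 1; 1 ≤ 1  ✔
(6) X + W + S = 7 + 5 + (-3) = 9, not 7  ✘
(7) Y = 4 > 2, so we need X ≤ 5; but X = 7 > 5  ✘

No — constraints 6 and 7 are not satisfied.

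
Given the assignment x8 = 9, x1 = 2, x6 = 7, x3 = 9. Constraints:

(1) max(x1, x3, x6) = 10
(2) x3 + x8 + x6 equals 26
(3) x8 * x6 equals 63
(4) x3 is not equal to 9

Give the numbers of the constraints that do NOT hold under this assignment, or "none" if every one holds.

Constraints 1, 2, and 4 are violated.

(1) max(2, 9, 7) = 9, not 10  ✘
(2) x3 + x8 + x6 = 9 + 9 + 7 = 25, not 26  ✘
(3) x8 * x6 = 9 * 7 = 63  ✔
(4) x3 = 9, but 9 is required to differ  ✘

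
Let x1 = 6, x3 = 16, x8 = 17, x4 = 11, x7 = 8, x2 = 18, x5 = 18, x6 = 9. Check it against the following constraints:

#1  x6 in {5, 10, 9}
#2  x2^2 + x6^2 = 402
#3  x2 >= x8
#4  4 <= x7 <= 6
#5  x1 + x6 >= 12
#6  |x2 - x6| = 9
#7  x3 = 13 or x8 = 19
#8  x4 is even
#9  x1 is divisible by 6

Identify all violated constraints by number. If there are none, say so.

#1 x6 = 9 is in {5, 10, 9} — OK.
#2 x2^2 + x6^2 = 18^2 + 9^2 = 324 + 81 = 405, not 402 — violated.
#3 x2 = 18, x8 = 17; 18 ≥ 17 — OK.
#4 x7 = 8 is outside [4, 6] — violated.
#5 x1 + x6 = 6 + 9 = 15; 15 ≥ 12 — OK.
#6 |18 - 9| = 9 — OK.
#7 x3 = 16 ≠ 13 and x8 = 17 ≠ 19; both disjuncts false — violated.
#8 x4 = 11 is odd — violated.
#9 6 / 6 = 1, so 6 divides 6 — OK.

The assignment fails constraints 2, 4, 7, and 8.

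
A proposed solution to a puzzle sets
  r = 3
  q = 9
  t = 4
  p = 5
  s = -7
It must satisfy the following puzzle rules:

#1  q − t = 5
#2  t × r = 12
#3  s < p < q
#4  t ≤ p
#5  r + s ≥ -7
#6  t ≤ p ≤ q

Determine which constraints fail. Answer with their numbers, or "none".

None — every constraint holds.

#1 q − t = 9 − 4 = 5 — OK.
#2 t × r = 4 × 3 = 12 — OK.
#3 values -7 < 5 < 9 — OK.
#4 t = 4, p = 5; 4 ≤ 5 — OK.
#5 r + s = 3 + (-7) = -4; -4 ≥ -7 — OK.
#6 values 4 ≤ 5 ≤ 9 — OK.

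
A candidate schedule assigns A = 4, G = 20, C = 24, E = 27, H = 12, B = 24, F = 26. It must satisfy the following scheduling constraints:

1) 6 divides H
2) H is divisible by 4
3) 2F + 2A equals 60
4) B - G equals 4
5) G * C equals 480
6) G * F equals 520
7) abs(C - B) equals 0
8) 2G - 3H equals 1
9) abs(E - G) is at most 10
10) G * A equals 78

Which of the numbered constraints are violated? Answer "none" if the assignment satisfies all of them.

Constraints 8 and 10 are violated.

1) 12 / 6 = 2, so 6 divides 12 — holds.
2) 12 / 4 = 3, so 4 divides 12 — holds.
3) 2F + 2A = 2(26) + 2(4) = 60 — holds.
4) B - G = 24 - 20 = 4 — holds.
5) G * C = 20 * 24 = 480 — holds.
6) G * F = 20 * 26 = 520 — holds.
7) abs(24 - 24) = 0 — holds.
8) 2G - 3H = 2(20) - 3(12) = 4, not 1 — fails.
9) abs(27 - 20) = 7; 7 ≤ 10 — holds.
10) G * A = 20 * 4 = 80, not 78 — fails.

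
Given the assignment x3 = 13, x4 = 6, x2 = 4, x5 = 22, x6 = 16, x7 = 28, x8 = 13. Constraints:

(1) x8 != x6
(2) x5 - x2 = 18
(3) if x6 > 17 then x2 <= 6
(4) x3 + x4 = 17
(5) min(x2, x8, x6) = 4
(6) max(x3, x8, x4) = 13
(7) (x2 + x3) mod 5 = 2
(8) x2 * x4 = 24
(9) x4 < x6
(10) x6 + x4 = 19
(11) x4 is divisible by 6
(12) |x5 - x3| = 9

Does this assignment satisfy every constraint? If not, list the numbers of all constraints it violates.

(1) x8 = 13, x6 = 16; distinct — OK.
(2) x5 - x2 = 22 - 4 = 18 — OK.
(3) x6 = 16, not > 17; antecedent false, conditional vacuously true — OK.
(4) x3 + x4 = 13 + 6 = 19, not 17 — violated.
(5) min(4, 13, 16) = 4 — OK.
(6) max(13, 13, 6) = 13 — OK.
(7) x2 + x3 = 17; 17 mod 5 = 2 — OK.
(8) x2 * x4 = 4 * 6 = 24 — OK.
(9) x4 = 6, x6 = 16; 6 < 16 — OK.
(10) x6 + x4 = 16 + 6 = 22, not 19 — violated.
(11) 6 / 6 = 1, so 6 divides 6 — OK.
(12) |22 - 13| = 9 — OK.

The assignment fails constraints 4, 10.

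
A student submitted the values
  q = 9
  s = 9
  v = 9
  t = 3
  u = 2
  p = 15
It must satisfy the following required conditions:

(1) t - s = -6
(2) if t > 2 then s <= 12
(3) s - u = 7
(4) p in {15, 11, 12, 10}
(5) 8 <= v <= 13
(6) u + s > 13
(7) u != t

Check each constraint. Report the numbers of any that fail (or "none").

No — constraint 6 is not satisfied.

(1) t - s = 3 - 9 = -6  ✓
(2) t = 3 > 2, so we need s ≤ 12; s = 9 ≤ 12  ✓
(3) s - u = 9 - 2 = 7  ✓
(4) p = 15 is in {15, 11, 12, 10}  ✓
(5) v = 9 lies in [8, 13]  ✓
(6) u + s = 2 + 9 = 11; 11 ≤ 13, bound 13 not met  ✗
(7) u = 2, t = 3; distinct  ✓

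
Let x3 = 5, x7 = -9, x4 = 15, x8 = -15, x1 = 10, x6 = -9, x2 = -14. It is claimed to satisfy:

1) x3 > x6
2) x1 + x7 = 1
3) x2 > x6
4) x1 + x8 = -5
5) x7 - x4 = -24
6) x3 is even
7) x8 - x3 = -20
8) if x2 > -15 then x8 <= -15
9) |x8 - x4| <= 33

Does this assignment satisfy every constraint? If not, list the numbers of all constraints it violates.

Violated: 3 and 6.

1) x3 = 5, x6 = -9; 5 > -9 — OK.
2) x1 + x7 = 10 + (-9) = 1 — OK.
3) x2 = -14, x6 = -9; -14 ≤ -9 (want >) — violated.
4) x1 + x8 = 10 + (-15) = -5 — OK.
5) x7 - x4 = -9 - 15 = -24 — OK.
6) x3 = 5 is odd — violated.
7) x8 - x3 = -15 - 5 = -20 — OK.
8) x2 = -14 > -15, so we need x8 ≤ -15; x8 = -15 ≤ -15 — OK.
9) |-15 - 15| = 30; 30 ≤ 33 — OK.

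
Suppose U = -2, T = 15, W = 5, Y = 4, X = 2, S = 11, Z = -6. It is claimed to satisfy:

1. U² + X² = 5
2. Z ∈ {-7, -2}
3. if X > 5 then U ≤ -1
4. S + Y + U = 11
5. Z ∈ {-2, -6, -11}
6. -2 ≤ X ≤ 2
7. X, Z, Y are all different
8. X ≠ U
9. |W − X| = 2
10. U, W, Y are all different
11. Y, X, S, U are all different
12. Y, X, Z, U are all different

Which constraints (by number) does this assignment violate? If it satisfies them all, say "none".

Violated: 1, 2, 4, 9.

1. U² + X² = (-2)² + 2² = 4 + 4 = 8, not 5  ✗
2. Z = -6 is not in {-7, -2}  ✗
3. X = 2, not > 5; antecedent false, conditional vacuously true  ✓
4. S + Y + U = 11 + 4 + (-2) = 13, not 11  ✗
5. Z = -6 is in {-2, -6, -11}  ✓
6. X = 2 lies in [-2, 2]  ✓
7. values 2, -6, 4 are pairwise distinct  ✓
8. X = 2, U = -2; distinct  ✓
9. |5 − 2| = 3, not 2  ✗
10. values -2, 5, 4 are pairwise distinct  ✓
11. values 4, 2, 11, -2 are pairwise distinct  ✓
12. values 4, 2, -6, -2 are pairwise distinct  ✓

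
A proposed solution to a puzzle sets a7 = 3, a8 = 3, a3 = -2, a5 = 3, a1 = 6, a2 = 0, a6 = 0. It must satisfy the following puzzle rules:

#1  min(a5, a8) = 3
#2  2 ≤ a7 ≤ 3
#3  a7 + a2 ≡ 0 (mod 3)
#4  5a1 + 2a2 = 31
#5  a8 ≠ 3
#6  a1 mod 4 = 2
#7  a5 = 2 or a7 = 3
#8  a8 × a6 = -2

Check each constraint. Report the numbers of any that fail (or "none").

#1 min(3, 3) = 3 — OK.
#2 a7 = 3 lies in [2, 3] — OK.
#3 a7 + a2 = 3; 3 mod 3 = 0 — OK.
#4 5a1 + 2a2 = 5(6) + 2(0) = 30, not 31 — violated.
#5 a8 = 3, but 3 is required to differ — violated.
#6 6 mod 4 = 2 — OK.
#7 a5 = 3 ≠ 2, but a7 = 3 = 3 (second disjunct) — OK.
#8 a8 × a6 = 3 × 0 = 0, not -2 — violated.

No — constraints 4, 5, and 8 are not satisfied.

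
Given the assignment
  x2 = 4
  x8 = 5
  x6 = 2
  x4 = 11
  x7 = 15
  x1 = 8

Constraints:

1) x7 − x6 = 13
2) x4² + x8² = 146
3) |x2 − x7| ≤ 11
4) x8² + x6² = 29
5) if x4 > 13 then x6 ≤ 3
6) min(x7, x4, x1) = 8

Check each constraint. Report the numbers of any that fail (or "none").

All constraints are satisfied.

1) x7 − x6 = 15 − 2 = 13  true
2) x4² + x8² = 11² + 5² = 121 + 25 = 146  true
3) |4 − 15| = 11; 11 ≤ 11  true
4) x8² + x6² = 5² + 2² = 25 + 4 = 29  true
5) x4 = 11, not > 13; antecedent false, conditional vacuously true  true
6) min(15, 11, 8) = 8  true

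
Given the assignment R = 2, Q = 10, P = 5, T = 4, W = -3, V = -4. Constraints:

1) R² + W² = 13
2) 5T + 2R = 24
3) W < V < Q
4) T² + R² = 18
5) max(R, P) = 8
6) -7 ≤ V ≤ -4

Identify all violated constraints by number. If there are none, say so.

Violated: 3, 4, 5.

1) R² + W² = 2² + (-3)² = 4 + 9 = 13 — holds.
2) 5T + 2R = 5(4) + 2(2) = 24 — holds.
3) values -3, -4, 10; W = -3 is not < V = -4 — fails.
4) T² + R² = 4² + 2² = 16 + 4 = 20, not 18 — fails.
5) max(2, 5) = 5, not 8 — fails.
6) V = -4 lies in [-7, -4] — holds.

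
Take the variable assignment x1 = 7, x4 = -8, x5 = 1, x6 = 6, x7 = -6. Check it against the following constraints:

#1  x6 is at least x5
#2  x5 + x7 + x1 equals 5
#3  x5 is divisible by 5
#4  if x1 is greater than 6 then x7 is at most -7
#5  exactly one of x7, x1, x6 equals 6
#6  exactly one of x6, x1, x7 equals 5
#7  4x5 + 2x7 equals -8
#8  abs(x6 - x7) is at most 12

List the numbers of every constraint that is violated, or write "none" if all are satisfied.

#1 x6 = 6, x5 = 1; 6 ≥ 1  ✔
#2 x5 + x7 + x1 = 1 + (-6) + 7 = 2, not 5  ✘
#3 1 = 5*0 + 1, so 5 does not divide 1  ✘
#4 x1 = 7 > 6, so we need x7 ≤ -7; but x7 = -6 > -7  ✘
#5 x7=-6, x1=7, x6=6; 1 of them equals 6  ✔
#6 x6=6, x1=7, x7=-6; 0 of them equal 5, not exactly one  ✘
#7 4x5 + 2x7 = 4(1) + 2(-6) = -8  ✔
#8 abs(6 - (-6)) = 12; 12 ≤ 12  ✔

No — constraints 2, 3, 4, and 6 are not satisfied.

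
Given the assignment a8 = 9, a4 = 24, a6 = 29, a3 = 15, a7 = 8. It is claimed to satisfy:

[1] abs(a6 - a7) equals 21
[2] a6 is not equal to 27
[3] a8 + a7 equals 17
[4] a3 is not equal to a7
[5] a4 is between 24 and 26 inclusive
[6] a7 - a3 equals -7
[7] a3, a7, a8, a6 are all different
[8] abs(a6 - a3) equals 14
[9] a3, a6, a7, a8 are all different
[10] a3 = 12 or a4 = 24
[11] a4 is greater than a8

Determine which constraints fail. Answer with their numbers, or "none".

All constraints are satisfied.

[1] abs(29 - 8) = 21 — OK.
[2] a6 = 29, and 29 ≠ 27 — OK.
[3] a8 + a7 = 9 + 8 = 17 — OK.
[4] a3 = 15, a7 = 8; distinct — OK.
[5] a4 = 24 lies in [24, 26] — OK.
[6] a7 - a3 = 8 - 15 = -7 — OK.
[7] values 15, 8, 9, 29 are pairwise distinct — OK.
[8] abs(29 - 15) = 14 — OK.
[9] values 15, 29, 8, 9 are pairwise distinct — OK.
[10] a3 = 15 ≠ 12, but a4 = 24 = 24 (second disjunct) — OK.
[11] a4 = 24, a8 = 9; 24 > 9 — OK.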